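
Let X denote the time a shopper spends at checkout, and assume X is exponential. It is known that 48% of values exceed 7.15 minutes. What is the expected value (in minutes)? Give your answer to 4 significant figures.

9.742

e^(−λ·7.15) = 0.48 ⇒ λ = −ln(0.48)/7.15 = 0.102653.
Mean = 1/λ = 9.74155 minutes.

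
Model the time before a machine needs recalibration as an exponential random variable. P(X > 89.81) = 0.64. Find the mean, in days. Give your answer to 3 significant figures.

201

e^(−λ·89.81) = 0.64 ⇒ λ = −ln(0.64)/89.81 = 0.00496924.
Mean = 1/λ = 201.238 days.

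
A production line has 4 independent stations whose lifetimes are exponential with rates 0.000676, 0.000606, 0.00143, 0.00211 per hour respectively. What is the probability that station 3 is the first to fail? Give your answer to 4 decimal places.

The time to first failure is exponential with rate Σλ = 0.000676 + 0.000606 + 0.00143 + 0.00211 = 0.004822.
P(station 3 first) = λ_3/Σλ = 0.00143/0.004822 ≈ 0.2966.

0.2966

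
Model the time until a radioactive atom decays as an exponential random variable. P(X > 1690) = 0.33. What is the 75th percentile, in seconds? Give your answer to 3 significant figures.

2110

e^(−λ·1690) = 0.33 ⇒ λ = −ln(0.33)/1690 = 0.000656013.
75th percentile: 1 − e^(−λt) = 0.75, t = −ln(0.25)/λ = 2113.21 seconds.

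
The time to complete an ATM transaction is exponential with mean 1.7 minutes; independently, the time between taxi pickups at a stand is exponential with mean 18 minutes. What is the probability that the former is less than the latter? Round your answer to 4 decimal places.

λ_1 = 1/1.7 = 0.588235, λ_2 = 1/18 = 0.0555556.
For independent exponentials, P(the former < the latter) = λ_1/(λ_1+λ_2) = 0.588235/0.643791 ≈ 0.9137.

0.9137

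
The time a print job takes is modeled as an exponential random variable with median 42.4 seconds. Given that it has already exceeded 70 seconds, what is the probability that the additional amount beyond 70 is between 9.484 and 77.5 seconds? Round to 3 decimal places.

For an exponential, median = ln(2)/λ, so λ = ln 2 / 42.4 = 0.0163478 per second.
Memoryless: the residual past 70 is again Exp(λ).
P(9.484 < residual < 77.5) = e^(−λ·9.484) − e^(−λ·77.5) = 0.85638 − 0.28169 ≈ 0.575.

0.575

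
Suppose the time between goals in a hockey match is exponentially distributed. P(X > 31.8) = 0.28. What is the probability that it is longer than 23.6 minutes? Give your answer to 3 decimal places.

e^(−λ·31.8) = 0.28 ⇒ λ = −ln(0.28)/31.8 = 0.0400304.
P(X > 23.6) = e^(−0.0400304·23.6) = e^(−0.94472) ≈ 0.389.

0.389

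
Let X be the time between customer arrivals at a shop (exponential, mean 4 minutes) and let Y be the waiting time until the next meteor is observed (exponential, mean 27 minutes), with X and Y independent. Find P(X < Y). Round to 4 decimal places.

0.8710

λ_1 = 1/4 = 0.25, λ_2 = 1/27 = 0.037037.
For independent exponentials, P(X < Y) = λ_1/(λ_1+λ_2) = 0.25/0.287037 ≈ 0.8710.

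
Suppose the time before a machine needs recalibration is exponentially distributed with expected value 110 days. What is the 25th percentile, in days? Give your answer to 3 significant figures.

The rate is λ = 1/110 = 0.00909091 per day.
Set 1 − e^(−λt) = 0.25, so t = −ln(0.75)/λ = 0.28768/0.00909091 ≈ 31.645 days.

31.6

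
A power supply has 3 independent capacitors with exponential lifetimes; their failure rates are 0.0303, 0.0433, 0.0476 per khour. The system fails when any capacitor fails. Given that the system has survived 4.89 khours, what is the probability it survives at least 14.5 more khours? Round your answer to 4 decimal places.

0.1725

Time to first failure ~ Exp(Σλ) with Σλ = 0.1212.
By memorylessness, P(T > 4.89+14.5 | T > 4.89) = P(T > 14.5) = e^(−0.1212·14.5) ≈ 0.1725.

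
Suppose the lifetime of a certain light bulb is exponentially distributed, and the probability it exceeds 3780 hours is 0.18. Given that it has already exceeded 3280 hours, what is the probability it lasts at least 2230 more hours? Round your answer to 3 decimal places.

0.364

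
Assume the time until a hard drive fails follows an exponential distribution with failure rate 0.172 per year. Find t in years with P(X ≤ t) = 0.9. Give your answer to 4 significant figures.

Set 1 − e^(−λt) = 0.9, so t = −ln(0.1)/λ = 2.3026/0.172 ≈ 13.3871 years.

13.39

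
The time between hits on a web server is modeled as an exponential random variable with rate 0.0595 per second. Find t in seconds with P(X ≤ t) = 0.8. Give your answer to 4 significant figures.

Set 1 − e^(−λt) = 0.8, so t = −ln(0.2)/λ = 1.6094/0.0595 ≈ 27.0494 seconds.

27.05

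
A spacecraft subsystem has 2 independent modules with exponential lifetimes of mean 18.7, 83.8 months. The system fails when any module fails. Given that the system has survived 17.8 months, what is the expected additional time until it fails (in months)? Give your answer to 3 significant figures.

First-failure rate Σλ = 1/18.7 + 1/83.8 = 0.0654091.
By memorylessness the expected residual is 1/Σλ = 15.2884 months, regardless of the 17.8 already elapsed.

15.3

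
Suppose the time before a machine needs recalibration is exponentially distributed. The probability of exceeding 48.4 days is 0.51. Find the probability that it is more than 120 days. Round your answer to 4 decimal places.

0.1884

e^(−λ·48.4) = 0.51 ⇒ λ = −ln(0.51)/48.4 = 0.0139121.
P(X > 120) = e^(−0.0139121·120) = e^(−1.6694) ≈ 0.1884.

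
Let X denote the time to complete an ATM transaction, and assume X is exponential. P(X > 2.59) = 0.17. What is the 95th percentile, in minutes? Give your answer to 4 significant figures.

e^(−λ·2.59) = 0.17 ⇒ λ = −ln(0.17)/2.59 = 0.684153.
95th percentile: 1 − e^(−λt) = 0.95, t = −ln(0.05)/λ = 4.37874 minutes.

4.379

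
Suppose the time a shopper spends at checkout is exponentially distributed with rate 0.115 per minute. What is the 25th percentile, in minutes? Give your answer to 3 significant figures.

2.50

Set 1 − e^(−λt) = 0.25, so t = −ln(0.75)/λ = 0.28768/0.115 ≈ 2.50158 minutes.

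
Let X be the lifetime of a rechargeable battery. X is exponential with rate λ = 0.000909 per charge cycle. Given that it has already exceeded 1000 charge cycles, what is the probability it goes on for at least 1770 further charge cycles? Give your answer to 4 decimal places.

By the memoryless property, P(X > 1000+1770 | X > 1000) = P(X > 1770).
P(X > 1770) = e^(−1.6089) ≈ 0.2001.

0.2001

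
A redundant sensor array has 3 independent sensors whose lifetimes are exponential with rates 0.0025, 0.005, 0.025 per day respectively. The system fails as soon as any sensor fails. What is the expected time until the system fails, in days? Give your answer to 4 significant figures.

30.77

The time to first failure is exponential with rate Σλ = 0.0025 + 0.005 + 0.025 = 0.0325.
E[min] = 1/Σλ = 1/0.0325 = 30.7692 days.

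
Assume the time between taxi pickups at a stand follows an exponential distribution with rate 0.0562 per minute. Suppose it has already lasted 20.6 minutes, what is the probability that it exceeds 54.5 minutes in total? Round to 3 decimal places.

0.149

P(X > s+t | X > s) = e^(−λ(s+t))/e^(−λs) = e^(−λt), independent of s = 20.6.
P(X > 33.9) = e^(−1.9052) ≈ 0.149.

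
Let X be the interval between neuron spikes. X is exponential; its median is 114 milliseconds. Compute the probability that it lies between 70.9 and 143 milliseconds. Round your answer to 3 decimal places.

0.231

For an exponential, median = ln(2)/λ, so λ = ln 2 / 114 = 0.00608024 per millisecond.
P(70.9 < X < 143) = e^(−λ·70.9) − e^(−λ·143) = 0.64980 − 0.41917 ≈ 0.231.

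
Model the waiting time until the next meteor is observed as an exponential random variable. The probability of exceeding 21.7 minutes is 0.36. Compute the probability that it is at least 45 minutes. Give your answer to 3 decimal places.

0.120

e^(−λ·21.7) = 0.36 ⇒ λ = −ln(0.36)/21.7 = 0.0470807.
P(X > 45) = e^(−0.0470807·45) = e^(−2.1186) ≈ 0.120.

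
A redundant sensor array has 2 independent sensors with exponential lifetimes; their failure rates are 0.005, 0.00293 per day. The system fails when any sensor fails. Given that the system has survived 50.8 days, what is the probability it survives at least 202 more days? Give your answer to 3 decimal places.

0.202

Time to first failure ~ Exp(Σλ) with Σλ = 0.00793.
By memorylessness, P(T > 50.8+202 | T > 50.8) = P(T > 202) = e^(−0.00793·202) ≈ 0.202.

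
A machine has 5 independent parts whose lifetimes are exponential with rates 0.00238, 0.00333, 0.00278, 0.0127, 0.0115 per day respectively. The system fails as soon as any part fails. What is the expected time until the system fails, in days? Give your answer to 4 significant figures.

30.59

The time to first failure is exponential with rate Σλ = 0.00238 + 0.00333 + 0.00278 + 0.0127 + 0.0115 = 0.03269.
E[min] = 1/Σλ = 1/0.03269 = 30.5904 days.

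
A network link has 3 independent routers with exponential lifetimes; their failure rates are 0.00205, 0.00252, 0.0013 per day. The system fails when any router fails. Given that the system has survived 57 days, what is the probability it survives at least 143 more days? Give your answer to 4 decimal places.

0.4320

Time to first failure ~ Exp(Σλ) with Σλ = 0.00587.
By memorylessness, P(T > 57+143 | T > 57) = P(T > 143) = e^(−0.00587·143) ≈ 0.4320.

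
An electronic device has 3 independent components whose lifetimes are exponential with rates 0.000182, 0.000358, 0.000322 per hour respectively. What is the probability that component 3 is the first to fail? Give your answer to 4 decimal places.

The time to first failure is exponential with rate Σλ = 0.000182 + 0.000358 + 0.000322 = 0.000862.
P(component 3 first) = λ_3/Σλ = 0.000322/0.000862 ≈ 0.3735.

0.3735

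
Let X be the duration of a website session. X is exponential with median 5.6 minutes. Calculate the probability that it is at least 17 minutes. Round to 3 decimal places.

0.122

For an exponential, median = ln(2)/λ, so λ = ln 2 / 5.6 = 0.123776 per minute.
P(X > 17) = e^(−λ·17) = e^(−2.1042) ≈ 0.122.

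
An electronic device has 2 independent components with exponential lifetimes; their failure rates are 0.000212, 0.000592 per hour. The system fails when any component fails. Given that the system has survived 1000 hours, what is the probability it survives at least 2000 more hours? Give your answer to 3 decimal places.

Time to first failure ~ Exp(Σλ) with Σλ = 0.000804.
By memorylessness, P(T > 1000+2000 | T > 1000) = P(T > 2000) = e^(−0.000804·2000) ≈ 0.200.

0.200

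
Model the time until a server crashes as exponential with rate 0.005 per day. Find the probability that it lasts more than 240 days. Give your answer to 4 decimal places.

P(X > 240) = e^(−λ·240) = e^(−1.2) ≈ 0.3012.

0.3012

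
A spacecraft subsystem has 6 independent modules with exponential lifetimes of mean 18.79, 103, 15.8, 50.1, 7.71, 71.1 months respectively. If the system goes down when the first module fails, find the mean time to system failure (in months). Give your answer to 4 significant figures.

3.449

The first failure time is exponential with rate Σλ_i = 1/18.79 + 1/103 + 1/15.8 + 1/50.1 + 1/7.71 + 1/71.1 = 0.289946 per month.
E[min] = 1/Σλ = 1/0.289946 = 3.44892 months.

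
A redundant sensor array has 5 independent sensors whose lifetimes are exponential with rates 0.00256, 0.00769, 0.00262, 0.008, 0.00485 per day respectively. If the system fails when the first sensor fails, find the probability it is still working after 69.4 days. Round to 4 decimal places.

0.1678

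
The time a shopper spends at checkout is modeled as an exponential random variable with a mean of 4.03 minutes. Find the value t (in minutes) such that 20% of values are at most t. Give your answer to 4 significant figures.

0.8993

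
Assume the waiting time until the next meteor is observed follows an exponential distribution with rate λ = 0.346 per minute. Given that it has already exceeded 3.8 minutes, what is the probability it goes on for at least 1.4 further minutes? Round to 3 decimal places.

The exponential is memoryless, so the remaining time is again Exp(λ): the condition X > 3.8 is irrelevant.
P(X > 1.4) = e^(−0.4844) ≈ 0.616.

0.616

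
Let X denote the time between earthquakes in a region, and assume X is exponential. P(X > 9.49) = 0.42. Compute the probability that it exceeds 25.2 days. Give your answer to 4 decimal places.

0.0999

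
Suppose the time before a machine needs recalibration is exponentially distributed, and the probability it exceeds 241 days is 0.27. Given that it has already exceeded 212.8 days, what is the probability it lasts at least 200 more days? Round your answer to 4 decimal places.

0.3374

From e^(−λ·241) = 0.27, λ = −ln(0.27)/241 = 0.00543292.
Memoryless: P(X > 212.8+200 | X > 212.8) = P(X > 200) = e^(−0.00543292·200) ≈ 0.3374.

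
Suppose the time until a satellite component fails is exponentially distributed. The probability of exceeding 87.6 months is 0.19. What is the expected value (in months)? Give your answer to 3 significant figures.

e^(−λ·87.6) = 0.19 ⇒ λ = −ln(0.19)/87.6 = 0.0189581.
Mean = 1/λ = 52.7478 months.

52.7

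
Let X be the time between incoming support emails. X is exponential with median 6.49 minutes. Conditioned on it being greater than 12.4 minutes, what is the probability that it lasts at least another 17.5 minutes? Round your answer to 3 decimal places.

For an exponential, median = ln(2)/λ, so λ = ln 2 / 6.49 = 0.106802 per minute.
By the memoryless property, P(X > 12.4+17.5 | X > 12.4) = P(X > 17.5).
P(X > 17.5) = e^(−1.869) ≈ 0.154.

0.154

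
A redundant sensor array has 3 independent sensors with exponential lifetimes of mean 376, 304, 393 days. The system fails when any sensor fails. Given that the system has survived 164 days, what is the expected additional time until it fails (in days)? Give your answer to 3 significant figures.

118

First-failure rate Σλ = 1/376 + 1/304 + 1/393 = 0.00849358.
By memorylessness the expected residual is 1/Σλ = 117.736 days, regardless of the 164 already elapsed.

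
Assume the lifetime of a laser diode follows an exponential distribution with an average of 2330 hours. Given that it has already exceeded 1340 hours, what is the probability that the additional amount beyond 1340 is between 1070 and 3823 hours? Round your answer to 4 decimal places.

The rate is λ = 1/2330 = 0.000429185 per hour.
Memoryless: the residual past 1340 is again Exp(λ).
P(1070 < residual < 3823) = e^(−λ·1070) − e^(−λ·3823) = 0.63177 − 0.19383 ≈ 0.4379.

0.4379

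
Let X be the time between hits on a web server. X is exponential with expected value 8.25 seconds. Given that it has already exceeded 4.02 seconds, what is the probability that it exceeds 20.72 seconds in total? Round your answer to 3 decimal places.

The rate is λ = 1/8.25 = 0.121212 per second.
The exponential is memoryless, so the remaining time is again Exp(λ): the condition X > 4.02 is irrelevant.
P(X > 16.7) = e^(−2.0242) ≈ 0.132.

0.132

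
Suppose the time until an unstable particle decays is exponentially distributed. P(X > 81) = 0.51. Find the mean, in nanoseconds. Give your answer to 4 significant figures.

120.3

e^(−λ·81) = 0.51 ⇒ λ = −ln(0.51)/81 = 0.0083129.
Mean = 1/λ = 120.295 nanoseconds.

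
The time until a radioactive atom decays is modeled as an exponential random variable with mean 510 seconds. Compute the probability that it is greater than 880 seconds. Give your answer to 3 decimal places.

0.178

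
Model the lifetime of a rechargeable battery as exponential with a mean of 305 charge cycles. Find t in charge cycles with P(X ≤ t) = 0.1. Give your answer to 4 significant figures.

32.13

The rate is λ = 1/305 = 0.00327869 per charge cycle.
Set 1 − e^(−λt) = 0.1, so t = −ln(0.9)/λ = 0.10536/0.00327869 ≈ 32.135 charge cycles.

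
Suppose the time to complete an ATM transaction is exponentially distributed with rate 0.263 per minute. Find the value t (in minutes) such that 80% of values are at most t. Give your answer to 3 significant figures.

6.12

Set 1 − e^(−λt) = 0.8, so t = −ln(0.2)/λ = 1.6094/0.263 ≈ 6.11954 minutes.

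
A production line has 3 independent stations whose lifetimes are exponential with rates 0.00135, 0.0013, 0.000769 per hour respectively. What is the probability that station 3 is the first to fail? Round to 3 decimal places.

0.225

The time to first failure is exponential with rate Σλ = 0.00135 + 0.0013 + 0.000769 = 0.003419.
P(station 3 first) = λ_3/Σλ = 0.000769/0.003419 ≈ 0.225.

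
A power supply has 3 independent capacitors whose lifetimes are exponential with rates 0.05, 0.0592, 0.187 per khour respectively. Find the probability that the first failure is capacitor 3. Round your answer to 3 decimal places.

0.631

The time to first failure is exponential with rate Σλ = 0.05 + 0.0592 + 0.187 = 0.2962.
P(capacitor 3 first) = λ_3/Σλ = 0.187/0.2962 ≈ 0.631.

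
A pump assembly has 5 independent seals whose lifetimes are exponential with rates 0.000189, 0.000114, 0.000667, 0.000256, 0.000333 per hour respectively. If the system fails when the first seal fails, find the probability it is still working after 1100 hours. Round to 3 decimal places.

0.180

The time to first failure is exponential with rate Σλ = 0.000189 + 0.000114 + 0.000667 + 0.000256 + 0.000333 = 0.001559.
P(min > 1100) = e^(−0.001559·1100) = e^(−1.7149) ≈ 0.180.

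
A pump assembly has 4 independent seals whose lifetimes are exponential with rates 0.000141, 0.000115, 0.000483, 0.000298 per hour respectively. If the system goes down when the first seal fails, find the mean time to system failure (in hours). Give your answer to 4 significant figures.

The time to first failure is exponential with rate Σλ = 0.000141 + 0.000115 + 0.000483 + 0.000298 = 0.001037.
E[min] = 1/Σλ = 1/0.001037 = 964.32 hours.

964.3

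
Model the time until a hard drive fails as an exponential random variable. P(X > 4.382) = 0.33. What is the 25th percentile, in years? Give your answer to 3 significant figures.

1.14

e^(−λ·4.382) = 0.33 ⇒ λ = −ln(0.33)/4.382 = 0.253004.
25th percentile: 1 − e^(−λt) = 0.25, t = −ln(0.75)/λ = 1.13707 years.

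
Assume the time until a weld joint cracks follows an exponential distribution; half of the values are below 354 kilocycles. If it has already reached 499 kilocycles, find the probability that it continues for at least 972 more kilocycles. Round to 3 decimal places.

0.149

For an exponential, median = ln(2)/λ, so λ = ln 2 / 354 = 0.00195804 per kilocycle.
By the memoryless property, P(X > 499+972 | X > 499) = P(X > 972).
P(X > 972) = e^(−1.9032) ≈ 0.149.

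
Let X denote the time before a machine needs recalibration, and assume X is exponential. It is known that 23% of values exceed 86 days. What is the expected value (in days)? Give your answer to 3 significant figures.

58.5

e^(−λ·86) = 0.23 ⇒ λ = −ln(0.23)/86 = 0.0170893.
Mean = 1/λ = 58.5163 days.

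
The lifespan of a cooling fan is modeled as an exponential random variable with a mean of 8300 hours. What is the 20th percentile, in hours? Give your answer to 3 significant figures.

The rate is λ = 1/8300 = 0.000120482 per hour.
Set 1 − e^(−λt) = 0.2, so t = −ln(0.8)/λ = 0.22314/0.000120482 ≈ 1852.09 hours.

1850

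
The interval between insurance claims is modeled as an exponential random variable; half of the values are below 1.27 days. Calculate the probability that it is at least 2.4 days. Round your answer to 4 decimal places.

0.2699

For an exponential, median = ln(2)/λ, so λ = ln 2 / 1.27 = 0.545785 per day.
P(X > 2.4) = e^(−λ·2.4) = e^(−1.3099) ≈ 0.2699.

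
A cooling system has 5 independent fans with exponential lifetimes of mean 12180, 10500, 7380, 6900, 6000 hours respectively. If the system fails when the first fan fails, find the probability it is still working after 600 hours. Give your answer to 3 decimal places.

The first failure time is exponential with rate Σλ_i = 1/12180 + 1/10500 + 1/7380 + 1/6900 + 1/6000 = 0.000624435 per hour.
P(min > 600) = e^(−0.000624435·600) = e^(−0.37466) ≈ 0.688.

0.688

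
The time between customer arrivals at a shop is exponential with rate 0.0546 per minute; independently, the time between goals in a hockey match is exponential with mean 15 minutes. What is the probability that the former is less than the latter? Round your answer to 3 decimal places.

0.450

λ_1 = 0.0546, λ_2 = 1/15 = 0.0666667.
For independent exponentials, P(the former < the latter) = λ_1/(λ_1+λ_2) = 0.0546/0.121267 ≈ 0.450.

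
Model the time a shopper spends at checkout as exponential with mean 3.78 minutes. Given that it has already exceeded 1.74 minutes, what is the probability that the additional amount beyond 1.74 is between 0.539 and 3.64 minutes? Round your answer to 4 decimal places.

The rate is λ = 1/3.78 = 0.26455 per minute.
Memoryless: the residual past 1.74 is again Exp(λ).
P(0.539 < residual < 3.64) = e^(−λ·0.539) − e^(−λ·3.64) = 0.86711 − 0.38176 ≈ 0.4853.

0.4853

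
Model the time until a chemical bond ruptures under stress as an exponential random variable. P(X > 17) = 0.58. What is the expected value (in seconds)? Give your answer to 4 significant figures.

e^(−λ·17) = 0.58 ⇒ λ = −ln(0.58)/17 = 0.0320428.
Mean = 1/λ = 31.2083 seconds.

31.21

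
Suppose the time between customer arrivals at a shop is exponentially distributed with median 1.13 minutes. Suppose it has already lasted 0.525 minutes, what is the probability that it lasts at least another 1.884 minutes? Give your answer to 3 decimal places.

For an exponential, median = ln(2)/λ, so λ = ln 2 / 1.13 = 0.613405 per minute.
By the memoryless property, P(X > 0.525+1.884 | X > 0.525) = P(X > 1.884).
P(X > 1.884) = e^(−1.1557) ≈ 0.315.

0.315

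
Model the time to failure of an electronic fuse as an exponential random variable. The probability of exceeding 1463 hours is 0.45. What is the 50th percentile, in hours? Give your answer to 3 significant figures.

1270

e^(−λ·1463) = 0.45 ⇒ λ = −ln(0.45)/1463 = 0.000545802.
50th percentile: 1 − e^(−λt) = 0.5, t = −ln(0.5)/λ = 1269.96 hours.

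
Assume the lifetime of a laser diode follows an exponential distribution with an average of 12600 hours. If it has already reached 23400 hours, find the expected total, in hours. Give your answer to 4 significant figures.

36000

The rate is λ = 1/12600 = 0.0000793651 per hour.
By memorylessness, E[X | X > 23400] = 23400 + 1/λ = 23400 + 12600 = 36000 hours.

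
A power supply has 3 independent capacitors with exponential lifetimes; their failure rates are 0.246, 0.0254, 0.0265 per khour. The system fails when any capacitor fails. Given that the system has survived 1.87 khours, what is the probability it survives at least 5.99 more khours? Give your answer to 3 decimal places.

0.168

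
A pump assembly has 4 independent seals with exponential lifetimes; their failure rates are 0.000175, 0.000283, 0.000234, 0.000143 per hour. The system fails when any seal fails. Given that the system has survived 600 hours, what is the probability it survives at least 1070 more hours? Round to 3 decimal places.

Time to first failure ~ Exp(Σλ) with Σλ = 0.000835.
By memorylessness, P(T > 600+1070 | T > 600) = P(T > 1070) = e^(−0.000835·1070) ≈ 0.409.

0.409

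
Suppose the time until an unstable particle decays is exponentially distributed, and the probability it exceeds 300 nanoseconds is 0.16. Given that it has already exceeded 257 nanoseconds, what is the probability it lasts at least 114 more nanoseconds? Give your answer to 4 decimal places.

0.4984

From e^(−λ·300) = 0.16, λ = −ln(0.16)/300 = 0.0061086.
Memoryless: P(X > 257+114 | X > 257) = P(X > 114) = e^(−0.0061086·114) ≈ 0.4984.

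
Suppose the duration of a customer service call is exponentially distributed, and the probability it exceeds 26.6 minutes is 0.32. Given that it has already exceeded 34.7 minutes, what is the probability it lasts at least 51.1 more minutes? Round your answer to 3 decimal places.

From e^(−λ·26.6) = 0.32, λ = −ln(0.32)/26.6 = 0.0428359.
Memoryless: P(X > 34.7+51.1 | X > 34.7) = P(X > 51.1) = e^(−0.0428359·51.1) ≈ 0.112.

0.112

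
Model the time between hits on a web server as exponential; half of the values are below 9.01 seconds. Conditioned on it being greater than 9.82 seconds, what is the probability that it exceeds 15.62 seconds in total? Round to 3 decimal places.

0.640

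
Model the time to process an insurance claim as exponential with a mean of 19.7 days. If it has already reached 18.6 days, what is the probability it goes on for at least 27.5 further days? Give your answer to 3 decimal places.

0.248

The rate is λ = 1/19.7 = 0.0507614 per day.
P(X > s+t | X > s) = e^(−λ(s+t))/e^(−λs) = e^(−λt), independent of s = 18.6.
P(X > 27.5) = e^(−1.3959) ≈ 0.248.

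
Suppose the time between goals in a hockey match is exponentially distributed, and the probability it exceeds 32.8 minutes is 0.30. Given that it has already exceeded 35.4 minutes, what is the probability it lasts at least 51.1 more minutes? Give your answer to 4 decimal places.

0.1532

From e^(−λ·32.8) = 0.30, λ = −ln(0.30)/32.8 = 0.0367065.
Memoryless: P(X > 35.4+51.1 | X > 35.4) = P(X > 51.1) = e^(−0.0367065·51.1) ≈ 0.1532.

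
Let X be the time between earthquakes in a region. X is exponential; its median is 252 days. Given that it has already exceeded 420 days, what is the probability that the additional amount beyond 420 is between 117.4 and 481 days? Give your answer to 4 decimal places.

0.4577

For an exponential, median = ln(2)/λ, so λ = ln 2 / 252 = 0.00275058 per day.
Memoryless: the residual past 420 is again Exp(λ).
P(117.4 < residual < 481) = e^(−λ·117.4) − e^(−λ·481) = 0.72403 − 0.26633 ≈ 0.4577.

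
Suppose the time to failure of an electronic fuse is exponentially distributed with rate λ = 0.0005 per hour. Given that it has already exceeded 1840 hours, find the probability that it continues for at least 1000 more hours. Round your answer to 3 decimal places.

0.607

By the memoryless property, P(X > 1840+1000 | X > 1840) = P(X > 1000).
P(X > 1000) = e^(−0.5) ≈ 0.607.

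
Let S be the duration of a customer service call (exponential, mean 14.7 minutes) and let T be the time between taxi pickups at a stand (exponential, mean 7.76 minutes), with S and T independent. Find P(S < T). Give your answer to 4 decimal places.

0.3455

λ_1 = 1/14.7 = 0.0680272, λ_2 = 1/7.76 = 0.128866.
For independent exponentials, P(S < T) = λ_1/(λ_1+λ_2) = 0.0680272/0.196893 ≈ 0.3455.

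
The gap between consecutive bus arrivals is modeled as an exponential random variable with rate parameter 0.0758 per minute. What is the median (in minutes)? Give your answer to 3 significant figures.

9.14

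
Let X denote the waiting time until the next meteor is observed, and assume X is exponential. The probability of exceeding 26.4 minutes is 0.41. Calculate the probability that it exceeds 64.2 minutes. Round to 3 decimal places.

0.114

e^(−λ·26.4) = 0.41 ⇒ λ = −ln(0.41)/26.4 = 0.0337727.
P(X > 64.2) = e^(−0.0337727·64.2) = e^(−2.1682) ≈ 0.114.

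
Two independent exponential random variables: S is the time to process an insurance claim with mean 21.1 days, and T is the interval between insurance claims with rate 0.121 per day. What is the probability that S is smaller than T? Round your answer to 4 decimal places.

0.2814

λ_1 = 1/21.1 = 0.0473934, λ_2 = 0.121.
For independent exponentials, P(S < T) = λ_1/(λ_1+λ_2) = 0.0473934/0.168393 ≈ 0.2814.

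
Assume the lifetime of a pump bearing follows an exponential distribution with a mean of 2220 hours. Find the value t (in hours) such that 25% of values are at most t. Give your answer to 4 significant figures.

638.7

The rate is λ = 1/2220 = 0.00045045 per hour.
Set 1 − e^(−λt) = 0.25, so t = −ln(0.75)/λ = 0.28768/0.00045045 ≈ 638.654 hours.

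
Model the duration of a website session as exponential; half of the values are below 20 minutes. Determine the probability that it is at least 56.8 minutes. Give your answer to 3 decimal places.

For an exponential, median = ln(2)/λ, so λ = ln 2 / 20 = 0.0346574 per minute.
P(X > 56.8) = e^(−λ·56.8) = e^(−1.9685) ≈ 0.140.

0.140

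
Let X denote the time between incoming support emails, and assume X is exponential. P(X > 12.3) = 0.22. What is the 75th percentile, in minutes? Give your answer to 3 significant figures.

11.3

e^(−λ·12.3) = 0.22 ⇒ λ = −ln(0.22)/12.3 = 0.1231.
75th percentile: 1 − e^(−λt) = 0.75, t = −ln(0.25)/λ = 11.2615 minutes.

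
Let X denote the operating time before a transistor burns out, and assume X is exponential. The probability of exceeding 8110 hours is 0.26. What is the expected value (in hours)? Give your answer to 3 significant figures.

e^(−λ·8110) = 0.26 ⇒ λ = −ln(0.26)/8110 = 0.0001661.
Mean = 1/λ = 6020.46 hours.

6020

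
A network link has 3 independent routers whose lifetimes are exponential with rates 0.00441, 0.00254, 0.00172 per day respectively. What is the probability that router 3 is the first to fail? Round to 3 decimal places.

The time to first failure is exponential with rate Σλ = 0.00441 + 0.00254 + 0.00172 = 0.00867.
P(router 3 first) = λ_3/Σλ = 0.00172/0.00867 ≈ 0.198.

0.198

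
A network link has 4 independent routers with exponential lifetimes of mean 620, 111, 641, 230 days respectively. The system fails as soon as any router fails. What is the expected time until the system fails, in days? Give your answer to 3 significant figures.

The first failure time is exponential with rate Σλ_i = 1/620 + 1/111 + 1/641 + 1/230 = 0.0165298 per day.
E[min] = 1/Σλ = 1/0.0165298 = 60.4968 days.

60.5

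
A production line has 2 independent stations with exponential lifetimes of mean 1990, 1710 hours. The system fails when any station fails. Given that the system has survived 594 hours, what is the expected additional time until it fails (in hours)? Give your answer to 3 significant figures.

First-failure rate Σλ = 1/1990 + 1/1710 = 0.00108731.
By memorylessness the expected residual is 1/Σλ = 919.703 hours, regardless of the 594 already elapsed.

920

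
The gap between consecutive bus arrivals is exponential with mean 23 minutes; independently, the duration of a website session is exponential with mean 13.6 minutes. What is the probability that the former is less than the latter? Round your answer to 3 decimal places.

λ_1 = 1/23 = 0.0434783, λ_2 = 1/13.6 = 0.0735294.
For independent exponentials, P(the former < the latter) = λ_1/(λ_1+λ_2) = 0.0434783/0.117008 ≈ 0.372.

0.372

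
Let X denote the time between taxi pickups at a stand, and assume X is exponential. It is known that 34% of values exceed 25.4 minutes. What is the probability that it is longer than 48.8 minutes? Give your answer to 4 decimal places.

e^(−λ·25.4) = 0.34 ⇒ λ = −ln(0.34)/25.4 = 0.0424728.
P(X > 48.8) = e^(−0.0424728·48.8) = e^(−2.0727) ≈ 0.1258.

0.1258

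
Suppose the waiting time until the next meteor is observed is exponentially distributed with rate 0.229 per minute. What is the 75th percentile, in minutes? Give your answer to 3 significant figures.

6.05

Set 1 − e^(−λt) = 0.75, so t = −ln(0.25)/λ = 1.3863/0.229 ≈ 6.05369 minutes.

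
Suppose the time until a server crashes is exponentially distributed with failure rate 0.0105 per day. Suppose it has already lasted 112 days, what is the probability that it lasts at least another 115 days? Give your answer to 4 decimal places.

0.2989

By the memoryless property, P(X > 112+115 | X > 112) = P(X > 115).
P(X > 115) = e^(−1.2075) ≈ 0.2989.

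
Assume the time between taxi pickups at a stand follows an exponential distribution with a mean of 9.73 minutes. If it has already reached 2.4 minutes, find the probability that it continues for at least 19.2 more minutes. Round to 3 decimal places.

The rate is λ = 1/9.73 = 0.102775 per minute.
The exponential is memoryless, so the remaining time is again Exp(λ): the condition X > 2.4 is irrelevant.
P(X > 19.2) = e^(−1.9733) ≈ 0.139.

0.139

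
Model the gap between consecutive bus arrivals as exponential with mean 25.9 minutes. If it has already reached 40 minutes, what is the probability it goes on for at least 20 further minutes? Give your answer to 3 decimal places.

The rate is λ = 1/25.9 = 0.03861 per minute.
By the memoryless property, P(X > 40+20 | X > 40) = P(X > 20).
P(X > 20) = e^(−0.7722) ≈ 0.462.

0.462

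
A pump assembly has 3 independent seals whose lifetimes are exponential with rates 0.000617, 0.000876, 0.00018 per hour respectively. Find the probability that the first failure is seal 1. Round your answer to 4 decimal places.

The time to first failure is exponential with rate Σλ = 0.000617 + 0.000876 + 0.00018 = 0.001673.
P(seal 1 first) = λ_1/Σλ = 0.000617/0.001673 ≈ 0.3688.

0.3688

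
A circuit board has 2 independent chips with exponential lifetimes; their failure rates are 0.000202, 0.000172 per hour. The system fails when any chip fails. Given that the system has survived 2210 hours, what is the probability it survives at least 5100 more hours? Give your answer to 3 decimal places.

0.148

Time to first failure ~ Exp(Σλ) with Σλ = 0.000374.
By memorylessness, P(T > 2210+5100 | T > 2210) = P(T > 5100) = e^(−0.000374·5100) ≈ 0.148.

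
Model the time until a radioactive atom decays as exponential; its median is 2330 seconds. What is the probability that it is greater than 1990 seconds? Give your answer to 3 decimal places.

For an exponential, median = ln(2)/λ, so λ = ln 2 / 2330 = 0.000297488 per second.
P(X > 1990) = e^(−λ·1990) = e^(−0.592) ≈ 0.553.

0.553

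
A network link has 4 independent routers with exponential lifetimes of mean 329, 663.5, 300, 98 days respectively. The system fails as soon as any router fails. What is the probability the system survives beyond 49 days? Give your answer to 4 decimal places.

The first failure time is exponential with rate Σλ_i = 1/329 + 1/663.5 + 1/300 + 1/98 = 0.0180841 per day.
P(min > 49) = e^(−0.0180841·49) = e^(−0.88612) ≈ 0.4123.

0.4123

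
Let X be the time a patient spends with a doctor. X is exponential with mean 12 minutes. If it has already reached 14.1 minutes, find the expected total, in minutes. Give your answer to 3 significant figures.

The rate is λ = 1/12 = 0.0833333 per minute.
By memorylessness, E[X | X > 14.1] = 14.1 + 1/λ = 14.1 + 12 = 26.1 minutes.

26.1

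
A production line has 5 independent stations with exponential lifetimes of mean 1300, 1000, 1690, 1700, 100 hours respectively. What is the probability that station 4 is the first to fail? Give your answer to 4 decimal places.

Rates: λ_i = 1/mean_i → 0.000769231, 0.001, 0.000591716, 0.000588235, 0.01; Σλ = 0.0129492.
P(station 4 first) = λ_4/Σλ = 0.000588235/0.0129492 ≈ 0.0454.

0.0454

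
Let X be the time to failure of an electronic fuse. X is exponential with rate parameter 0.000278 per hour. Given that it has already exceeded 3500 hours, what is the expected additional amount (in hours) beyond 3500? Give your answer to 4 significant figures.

By memorylessness, the remaining amount past any threshold is again Exp(λ) with mean 1/λ = 3597.12 hours.

3597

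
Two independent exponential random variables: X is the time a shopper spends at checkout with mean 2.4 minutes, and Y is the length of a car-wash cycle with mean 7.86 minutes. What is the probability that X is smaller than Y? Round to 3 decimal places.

λ_1 = 1/2.4 = 0.416667, λ_2 = 1/7.86 = 0.127226.
For independent exponentials, P(X < Y) = λ_1/(λ_1+λ_2) = 0.416667/0.543893 ≈ 0.766.

0.766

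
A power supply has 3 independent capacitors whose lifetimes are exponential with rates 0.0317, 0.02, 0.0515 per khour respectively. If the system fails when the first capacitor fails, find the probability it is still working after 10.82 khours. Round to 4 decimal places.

0.3274

The time to first failure is exponential with rate Σλ = 0.0317 + 0.02 + 0.0515 = 0.1032.
P(min > 10.82) = e^(−0.1032·10.82) = e^(−1.1166) ≈ 0.3274.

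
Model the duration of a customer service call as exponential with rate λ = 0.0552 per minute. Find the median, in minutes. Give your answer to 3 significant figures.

Set 1 − e^(−λt) = 0.5, so t = −ln(0.5)/λ = 0.69315/0.0552 ≈ 12.557 minutes.

12.6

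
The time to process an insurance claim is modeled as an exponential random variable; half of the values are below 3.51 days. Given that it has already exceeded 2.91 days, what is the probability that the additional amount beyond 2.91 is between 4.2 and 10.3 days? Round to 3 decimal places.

0.305

For an exponential, median = ln(2)/λ, so λ = ln 2 / 3.51 = 0.197478 per day.
Memoryless: the residual past 2.91 is again Exp(λ).
P(4.2 < residual < 10.3) = e^(−λ·4.2) − e^(−λ·10.3) = 0.43631 − 0.13081 ≈ 0.305.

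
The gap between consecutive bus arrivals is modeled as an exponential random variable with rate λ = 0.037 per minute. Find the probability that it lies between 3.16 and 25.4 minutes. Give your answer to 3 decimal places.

P(3.16 < X < 25.4) = e^(−λ·3.16) − e^(−λ·25.4) = 0.88966 − 0.39071 ≈ 0.499.

0.499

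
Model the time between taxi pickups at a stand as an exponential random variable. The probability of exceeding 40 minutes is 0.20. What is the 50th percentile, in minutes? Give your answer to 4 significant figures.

e^(−λ·40) = 0.20 ⇒ λ = −ln(0.20)/40 = 0.0402359.
50th percentile: 1 − e^(−λt) = 0.5, t = −ln(0.5)/λ = 17.2271 minutes.

17.23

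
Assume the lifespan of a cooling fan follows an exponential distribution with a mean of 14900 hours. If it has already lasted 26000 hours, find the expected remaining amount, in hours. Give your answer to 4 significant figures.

The rate is λ = 1/14900 = 0.0000671141 per hour.
By memorylessness, the remaining amount past any threshold is again Exp(λ) with mean 1/λ = 14900 hours.

14900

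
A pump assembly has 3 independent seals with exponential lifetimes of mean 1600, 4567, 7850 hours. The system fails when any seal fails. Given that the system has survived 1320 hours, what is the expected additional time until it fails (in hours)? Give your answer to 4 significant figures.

First-failure rate Σλ = 1/1600 + 1/4567 + 1/7850 = 0.000971351.
By memorylessness the expected residual is 1/Σλ = 1029.49 hours, regardless of the 1320 already elapsed.

1029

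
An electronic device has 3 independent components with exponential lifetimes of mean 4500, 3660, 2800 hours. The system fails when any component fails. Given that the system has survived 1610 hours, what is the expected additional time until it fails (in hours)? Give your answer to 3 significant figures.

1170

First-failure rate Σλ = 1/4500 + 1/3660 + 1/2800 = 0.000852589.
By memorylessness the expected residual is 1/Σλ = 1172.9 hours, regardless of the 1610 already elapsed.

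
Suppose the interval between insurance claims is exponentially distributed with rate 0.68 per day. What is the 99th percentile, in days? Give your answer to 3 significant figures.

Set 1 − e^(−λt) = 0.99, so t = −ln(0.01)/λ = 4.6052/0.68 ≈ 6.77231 days.

6.77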